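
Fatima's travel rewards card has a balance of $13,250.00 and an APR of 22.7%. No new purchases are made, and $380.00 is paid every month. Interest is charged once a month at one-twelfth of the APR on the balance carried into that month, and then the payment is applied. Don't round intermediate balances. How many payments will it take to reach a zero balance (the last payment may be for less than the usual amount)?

58 payments

Monthly rate r = 22.7%/12 = 1.89167% = 0.0189167.
Recurrence: B ← B·(1+r) − $380.00.
Month 1: interest $250.65; balance after payment $13,120.65.
Month 2: interest $248.20; balance after payment $12,988.84.
Closed form: n = −ln(1 − rB₀/P)/ln(1+r) = −ln(0.34041)/ln(1.01892) ≈ 57.504, so the balance reaches zero during payment 58.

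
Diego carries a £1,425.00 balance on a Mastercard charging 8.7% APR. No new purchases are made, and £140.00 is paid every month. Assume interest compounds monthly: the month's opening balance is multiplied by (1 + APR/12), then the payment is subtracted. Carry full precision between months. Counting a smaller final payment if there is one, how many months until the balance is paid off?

11 months

Monthly rate r = 8.7%/12 = 0.725% = 0.00725.
Recurrence: B ← B·(1+r) − £140.00.
Month 1: interest £10.33; balance after payment £1,295.33.
Month 2: interest £9.39; balance after payment £1,164.72.
Closed form: n = −ln(1 − rB₀/P)/ln(1+r) = −ln(0.92621)/ln(1.00725) ≈ 10.612, so the balance reaches zero during payment 11.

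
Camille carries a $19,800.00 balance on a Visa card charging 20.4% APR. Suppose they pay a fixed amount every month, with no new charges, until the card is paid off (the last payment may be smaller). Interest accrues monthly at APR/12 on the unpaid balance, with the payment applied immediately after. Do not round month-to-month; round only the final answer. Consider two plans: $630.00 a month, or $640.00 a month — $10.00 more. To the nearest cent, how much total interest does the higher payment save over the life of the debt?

Monthly rate r = 20.4%/12 = 1.7% = 0.017.
At $630.00/mo: n = ⌈−ln(1 − rB₀/P)/ln(1+r)⌉ = 46 payments (last $210.94); total interest = total paid − $19,800.00 = $8,760.94.
At $640.00/mo: 45 payments (last $179.64); total interest $8,539.64.
Interest saved = $8,760.94 − $8,539.64 = $221.30.

$221.30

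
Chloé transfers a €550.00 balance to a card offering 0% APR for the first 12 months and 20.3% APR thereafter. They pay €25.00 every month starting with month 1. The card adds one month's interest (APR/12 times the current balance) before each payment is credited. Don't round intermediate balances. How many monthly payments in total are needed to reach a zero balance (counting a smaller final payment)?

24 months

Promo months 1–12 at r₀ = 0%/12 = 0; months 13+ at r₁ = 20.3%/12 = 0.0169167.
After month 12 (no interest yet): B = €550.00 − 12·€25.00 = €250.00.
Then at r₁ with €25.00/mo: n₂ = −ln(1 − r₁·B/P)/ln(1+r₁) ≈ 11.05 → 12 more payments.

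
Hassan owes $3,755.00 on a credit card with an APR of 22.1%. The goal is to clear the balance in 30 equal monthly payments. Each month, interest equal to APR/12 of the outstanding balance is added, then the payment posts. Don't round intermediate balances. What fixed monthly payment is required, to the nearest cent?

$164.03

Monthly rate r = 22.1%/12 = 1.84167% = 0.0184167.
Level-payment amortization: P = B₀·r / (1 − (1+r)^(−n)) = 3755.00·0.0184167 / (1 − 1.01842^(−30)).
Denominator 1 − (1+r)^(−30) = 0.421590978.
P = 69.1546 / 0.421590978 ≈ 164.03.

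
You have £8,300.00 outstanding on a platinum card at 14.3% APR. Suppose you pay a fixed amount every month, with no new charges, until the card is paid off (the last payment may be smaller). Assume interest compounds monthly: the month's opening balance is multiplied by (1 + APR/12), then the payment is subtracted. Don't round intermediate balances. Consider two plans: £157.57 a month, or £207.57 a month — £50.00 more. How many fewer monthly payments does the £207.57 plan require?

29 fewer payments

Monthly rate r = 14.3%/12 = 1.19167% = 0.0119167.
At £157.57/mo: n = ⌈−ln(1 − rB₀/P)/ln(1+r)⌉ = 84 payments (last £64.70); total interest = total paid − £8,300.00 = £4,843.01.
At £207.57/mo: 55 payments (last £132.29); total interest £3,041.07.
Payments saved = 84 − 55 = 29.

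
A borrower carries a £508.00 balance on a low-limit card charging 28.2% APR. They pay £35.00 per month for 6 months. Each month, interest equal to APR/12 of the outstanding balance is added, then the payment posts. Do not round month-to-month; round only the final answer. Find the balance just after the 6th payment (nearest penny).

£361.24

Monthly rate r = 28.2%/12 = 2.35% = 0.0235.
Each month: B ← B·(1+r) − £35.00.
Month 1: interest £11.94; balance after payment £484.94.
Month 2: interest £11.40; balance after payment £461.33.
Month 3: interest £10.84; balance after payment £437.18.
Month 4: interest £10.27; balance after payment £412.45.
Month 5: interest £9.69; balance after payment £387.14.
Month 6: interest £9.10; balance after payment £361.24.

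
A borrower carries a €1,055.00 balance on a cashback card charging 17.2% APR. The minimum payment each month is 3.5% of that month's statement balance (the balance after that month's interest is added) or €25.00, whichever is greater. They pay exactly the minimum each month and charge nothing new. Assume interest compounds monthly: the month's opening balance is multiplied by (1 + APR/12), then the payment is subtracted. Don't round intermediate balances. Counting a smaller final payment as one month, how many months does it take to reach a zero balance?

Monthly rate r = 17.2%/12 = 1.43333% = 0.0143333.
While 3.5% of the post-interest balance exceeds €25.00, each month B ← (B·(1+r))·(1 − 0.035), i.e. B shrinks by the factor (1+r)·0.965 = 0.97883.
This holds for months 1–19. Entering month 20 the balance is €702.59; 3.5% of the post-interest balance is now below €25.00, so the flat €25.00 minimum applies from here.
From month 20 a fixed €25.00 at rate r clears €702.59 in 37 more payments. Total: 19 + 37 = 56 months.

56 months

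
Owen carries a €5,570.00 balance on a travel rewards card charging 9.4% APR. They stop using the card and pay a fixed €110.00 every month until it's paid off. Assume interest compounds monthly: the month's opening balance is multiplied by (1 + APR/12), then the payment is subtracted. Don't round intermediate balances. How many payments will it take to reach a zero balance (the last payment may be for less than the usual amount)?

65 payments

Monthly rate r = 9.4%/12 = 0.783333% = 0.00783333.
Recurrence: B ← B·(1+r) − €110.00.
Month 1: interest €43.63; balance after payment €5,503.63.
Month 2: interest €43.11; balance after payment €5,436.74.
Closed form: n = −ln(1 − rB₀/P)/ln(1+r) = −ln(0.60335)/ln(1.00783) ≈ 64.754, so the balance reaches zero during payment 65.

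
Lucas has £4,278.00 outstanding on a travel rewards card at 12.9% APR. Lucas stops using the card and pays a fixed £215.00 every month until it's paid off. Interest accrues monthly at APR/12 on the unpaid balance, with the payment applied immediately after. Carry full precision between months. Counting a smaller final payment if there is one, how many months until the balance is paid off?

Monthly rate r = 12.9%/12 = 1.075% = 0.01075.
Recurrence: B ← B·(1+r) − £215.00.
Month 1: interest £45.99; balance after payment £4,108.99.
Month 2: interest £44.17; balance after payment £3,938.16.
Closed form: n = −ln(1 − rB₀/P)/ln(1+r) = −ln(0.7861)/ln(1.01075) ≈ 22.508, so the balance reaches zero during payment 23.

23 payments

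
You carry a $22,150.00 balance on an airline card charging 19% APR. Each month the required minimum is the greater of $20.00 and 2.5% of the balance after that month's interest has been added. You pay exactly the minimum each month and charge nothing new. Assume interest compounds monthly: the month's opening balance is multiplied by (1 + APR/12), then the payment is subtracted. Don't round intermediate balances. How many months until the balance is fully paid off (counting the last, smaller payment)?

410 months

Monthly rate r = 19%/12 = 1.58333% = 0.0158333.
While 2.5% of the post-interest balance exceeds $20.00, each month B ← (B·(1+r))·(1 − 0.025), i.e. B shrinks by the factor (1+r)·0.975 = 0.99044.
This holds for months 1–348. Entering month 349 the balance is $781.98; 2.5% of the post-interest balance is now below $20.00, so the flat $20.00 minimum applies from here.
From month 349 a fixed $20.00 at rate r clears $781.98 in 62 more payments. Total: 348 + 62 = 410 months.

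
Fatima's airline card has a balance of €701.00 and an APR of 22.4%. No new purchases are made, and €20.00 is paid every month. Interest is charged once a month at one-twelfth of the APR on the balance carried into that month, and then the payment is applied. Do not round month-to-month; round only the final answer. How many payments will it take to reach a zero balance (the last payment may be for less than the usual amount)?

Monthly rate r = 22.4%/12 = 1.86667% = 0.0186667.
Recurrence: B ← B·(1+r) − €20.00.
Month 1: interest €13.09; balance after payment €694.09.
Month 2: interest €12.96; balance after payment €687.04.
Closed form: n = −ln(1 − rB₀/P)/ln(1+r) = −ln(0.34573)/ln(1.01867) ≈ 57.427, so the balance reaches zero during payment 58.

58 months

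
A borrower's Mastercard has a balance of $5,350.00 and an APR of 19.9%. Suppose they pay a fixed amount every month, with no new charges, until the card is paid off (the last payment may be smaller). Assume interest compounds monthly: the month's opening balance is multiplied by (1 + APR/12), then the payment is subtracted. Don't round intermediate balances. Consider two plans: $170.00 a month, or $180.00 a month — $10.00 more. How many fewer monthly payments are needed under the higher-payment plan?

3 fewer payments

Monthly rate r = 19.9%/12 = 1.65833% = 0.0165833.
At $170.00/mo: n = ⌈−ln(1 − rB₀/P)/ln(1+r)⌉ = 45 payments (last $147.20); total interest = total paid − $5,350.00 = $2,277.20.
At $180.00/mo: 42 payments (last $51.67); total interest $2,081.67.
Payments saved = 45 − 42 = 3.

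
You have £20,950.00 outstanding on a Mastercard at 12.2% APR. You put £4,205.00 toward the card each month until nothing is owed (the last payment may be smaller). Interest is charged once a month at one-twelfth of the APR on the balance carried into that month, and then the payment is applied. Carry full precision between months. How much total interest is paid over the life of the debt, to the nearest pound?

Monthly rate r = 12.2%/12 = 1.01667% = 0.0101667.
Payoff takes n = ⌈−ln(1 − rB₀/P)/ln(1+r)⌉ = ⌈5.139⌉ = 6 payments; the last is £585.85.
Total paid = 5·£4,205.00 + £585.85 = £21,610.85.
Total interest = total paid − principal = £21,610.85 − £20,950.00 = £660.85.

£661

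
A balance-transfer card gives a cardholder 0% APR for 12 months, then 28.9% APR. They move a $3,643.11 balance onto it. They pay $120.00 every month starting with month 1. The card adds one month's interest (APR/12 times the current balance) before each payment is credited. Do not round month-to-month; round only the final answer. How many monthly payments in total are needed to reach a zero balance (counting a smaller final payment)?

Promo months 1–12 at r₀ = 0%/12 = 0; months 13+ at r₁ = 28.9%/12 = 0.0240833.
After month 12 (no interest yet): B = $3,643.11 − 12·$120.00 = $2,203.11.
Then at r₁ with $120.00/mo: n₂ = −ln(1 − r₁·B/P)/ln(1+r₁) ≈ 24.53 → 25 more payments.

37 months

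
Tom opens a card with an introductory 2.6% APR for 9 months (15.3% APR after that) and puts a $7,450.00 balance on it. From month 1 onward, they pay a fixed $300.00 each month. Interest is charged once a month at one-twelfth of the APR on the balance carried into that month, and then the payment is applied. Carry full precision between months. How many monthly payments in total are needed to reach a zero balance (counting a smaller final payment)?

Promo months 1–9 at r₀ = 2.6%/12 = 0.00216667; months 10+ at r₁ = 15.3%/12 = 0.01275.
After month 9: iterate B ← B·(1+r₀) − $300.00 for 9 months → $4,873.02.
Then at r₁ with $300.00/mo: n₂ = −ln(1 − r₁·B/P)/ln(1+r₁) ≈ 18.32 → 19 more payments.

28 months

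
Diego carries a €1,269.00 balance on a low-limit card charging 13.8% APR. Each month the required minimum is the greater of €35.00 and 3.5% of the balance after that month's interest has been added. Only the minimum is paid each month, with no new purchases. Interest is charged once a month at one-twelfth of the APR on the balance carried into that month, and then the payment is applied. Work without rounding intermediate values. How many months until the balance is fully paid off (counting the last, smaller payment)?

Monthly rate r = 13.8%/12 = 1.15% = 0.0115.
While 3.5% of the post-interest balance exceeds €35.00, each month B ← (B·(1+r))·(1 − 0.035), i.e. B shrinks by the factor (1+r)·0.965 = 0.9761.
This holds for months 1–11. Entering month 12 the balance is €972.49; 3.5% of the post-interest balance is now below €35.00, so the flat €35.00 minimum applies from here.
From month 12 a fixed €35.00 at rate r clears €972.49 in 34 more payments. Total: 11 + 34 = 45 months.

45 months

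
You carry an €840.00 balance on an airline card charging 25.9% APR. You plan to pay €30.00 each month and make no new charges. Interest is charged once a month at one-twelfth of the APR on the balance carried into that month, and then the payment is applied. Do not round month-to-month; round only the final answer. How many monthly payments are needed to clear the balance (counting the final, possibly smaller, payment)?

44 payments

Monthly rate r = 25.9%/12 = 2.15833% = 0.0215833.
Recurrence: B ← B·(1+r) − €30.00.
Month 1: interest €18.13; balance after payment €828.13.
Month 2: interest €17.87; balance after payment €816.00.
Closed form: n = −ln(1 − rB₀/P)/ln(1+r) = −ln(0.39567)/ln(1.02158) ≈ 43.420, so the balance reaches zero during payment 44.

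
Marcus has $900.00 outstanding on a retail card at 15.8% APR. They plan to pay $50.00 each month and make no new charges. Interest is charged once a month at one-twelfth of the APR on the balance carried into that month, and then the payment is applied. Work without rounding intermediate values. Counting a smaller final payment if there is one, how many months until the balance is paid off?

21 payments

Monthly rate r = 15.8%/12 = 1.31667% = 0.0131667.
Recurrence: B ← B·(1+r) − $50.00.
Month 1: interest $11.85; balance after payment $861.85.
Month 2: interest $11.35; balance after payment $823.20.
Closed form: n = −ln(1 − rB₀/P)/ln(1+r) = −ln(0.763)/ln(1.01317) ≈ 20.679, so the balance reaches zero during payment 21.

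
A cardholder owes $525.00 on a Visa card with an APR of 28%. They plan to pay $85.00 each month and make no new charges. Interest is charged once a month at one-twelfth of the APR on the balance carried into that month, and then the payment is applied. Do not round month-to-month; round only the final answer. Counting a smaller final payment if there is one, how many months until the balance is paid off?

7 months

Monthly rate r = 28%/12 = 2.33333% = 0.0233333.
Recurrence: B ← B·(1+r) − $85.00.
Month 1: interest $12.25; balance after payment $452.25.
Month 2: interest $10.55; balance after payment $377.80.
Closed form: n = −ln(1 − rB₀/P)/ln(1+r) = −ln(0.85588)/ln(1.02333) ≈ 6.747, so the balance reaches zero during payment 7.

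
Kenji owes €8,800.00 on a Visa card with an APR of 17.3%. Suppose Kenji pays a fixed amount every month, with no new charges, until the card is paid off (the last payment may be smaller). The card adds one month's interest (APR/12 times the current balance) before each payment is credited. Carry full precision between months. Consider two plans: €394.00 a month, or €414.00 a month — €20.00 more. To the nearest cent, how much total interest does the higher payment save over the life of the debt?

€112.74

Monthly rate r = 17.3%/12 = 1.44167% = 0.0144167.
At €394.00/mo: n = ⌈−ln(1 − rB₀/P)/ln(1+r)⌉ = 28 payments (last €59.05); total interest = total paid − €8,800.00 = €1,897.05.
At €414.00/mo: 26 payments (last €234.31); total interest €1,784.31.
Interest saved = €1,897.05 − €1,784.31 = €112.74.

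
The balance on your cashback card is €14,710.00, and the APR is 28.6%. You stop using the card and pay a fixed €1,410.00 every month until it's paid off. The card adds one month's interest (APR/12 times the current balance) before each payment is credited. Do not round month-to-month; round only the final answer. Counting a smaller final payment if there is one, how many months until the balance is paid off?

Monthly rate r = 28.6%/12 = 2.38333% = 0.0238333.
Recurrence: B ← B·(1+r) − €1,410.00.
Month 1: interest €350.59; balance after payment €13,650.59.
Month 2: interest €325.34; balance after payment €12,565.93.
Closed form: n = −ln(1 − rB₀/P)/ln(1+r) = −ln(0.75136)/ln(1.02383) ≈ 12.137, so the balance reaches zero during payment 13.

13 months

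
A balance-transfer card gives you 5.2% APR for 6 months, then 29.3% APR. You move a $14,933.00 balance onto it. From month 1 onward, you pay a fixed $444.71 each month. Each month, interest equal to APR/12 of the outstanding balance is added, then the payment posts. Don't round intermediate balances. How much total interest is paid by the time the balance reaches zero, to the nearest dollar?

$9,526

Promo months 1–6 at r₀ = 5.2%/12 = 0.00433333; months 7+ at r₁ = 29.3%/12 = 0.0244167.
After month 6: iterate B ← B·(1+r₀) − $444.71 for 6 months → $12,628.15.
Then at r₁ with $444.71/mo: n₂ = −ln(1 − r₁·B/P)/ln(1+r₁) ≈ 49.00 → 49 more payments.
Total paid = 54·$444.71 + $444.49 = $24,458.83; interest = $24,458.83 − $14,933.00 = $9,525.83.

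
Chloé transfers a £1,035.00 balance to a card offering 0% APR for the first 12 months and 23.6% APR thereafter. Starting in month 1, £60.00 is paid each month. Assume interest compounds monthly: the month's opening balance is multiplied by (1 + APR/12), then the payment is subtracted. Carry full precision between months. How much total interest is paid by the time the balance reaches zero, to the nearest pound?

£21

Promo months 1–12 at r₀ = 0%/12 = 0; months 13+ at r₁ = 23.6%/12 = 0.0196667.
After month 12 (no interest yet): B = £1,035.00 − 12·£60.00 = £315.00.
Then at r₁ with £60.00/mo: n₂ = −ln(1 − r₁·B/P)/ln(1+r₁) ≈ 5.60 → 6 more payments.
Total paid = 17·£60.00 + £35.88 = £1,055.88; interest = £1,055.88 − £1,035.00 = £20.88.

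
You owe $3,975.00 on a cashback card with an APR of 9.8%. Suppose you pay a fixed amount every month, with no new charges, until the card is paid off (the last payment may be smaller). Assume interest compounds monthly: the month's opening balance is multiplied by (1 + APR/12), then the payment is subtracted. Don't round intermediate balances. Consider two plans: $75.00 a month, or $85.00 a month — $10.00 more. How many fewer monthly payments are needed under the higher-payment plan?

Monthly rate r = 9.8%/12 = 0.816667% = 0.00816667.
At $75.00/mo: n = ⌈−ln(1 − rB₀/P)/ln(1+r)⌉ = 70 payments (last $54.38); total interest = total paid − $3,975.00 = $1,254.38.
At $85.00/mo: 60 payments (last $13.08); total interest $1,053.08.
Payments saved = 70 − 60 = 10.

10 fewer payments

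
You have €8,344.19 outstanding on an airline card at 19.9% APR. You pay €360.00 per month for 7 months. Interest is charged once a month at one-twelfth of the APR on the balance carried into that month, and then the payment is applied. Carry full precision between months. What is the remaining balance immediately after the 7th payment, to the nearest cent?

€6,713.46

Monthly rate r = 19.9%/12 = 1.65833% = 0.0165833.
Each month: B ← B·(1+r) − €360.00.
Month 1: interest €138.37; balance after payment €8,122.56.
Month 2: interest €134.70; balance after payment €7,897.26.
Month 3: interest €130.96; balance after payment €7,668.23.
Month 4: interest €127.16; balance after payment €7,435.39.
Month 5: interest €123.30; balance after payment €7,198.69.
Month 6: interest €119.38; balance after payment €6,958.07.
Month 7: interest €115.39; balance after payment €6,713.46.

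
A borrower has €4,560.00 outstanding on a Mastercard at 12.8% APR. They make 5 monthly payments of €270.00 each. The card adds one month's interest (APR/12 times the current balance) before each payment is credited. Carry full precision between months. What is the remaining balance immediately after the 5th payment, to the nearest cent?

Monthly rate r = 12.8%/12 = 1.06667% = 0.0106667.
Each month: B ← B·(1+r) − €270.00.
Month 1: interest €48.64; balance after payment €4,338.64.
Month 2: interest €46.28; balance after payment €4,114.92.
Month 3: interest €43.89; balance after payment €3,888.81.
Month 4: interest €41.48; balance after payment €3,660.29.
Month 5: interest €39.04; balance after payment €3,429.34.

€3,429.34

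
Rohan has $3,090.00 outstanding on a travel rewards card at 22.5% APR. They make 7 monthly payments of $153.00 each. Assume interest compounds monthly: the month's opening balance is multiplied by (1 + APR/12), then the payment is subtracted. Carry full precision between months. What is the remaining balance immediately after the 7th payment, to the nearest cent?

Monthly rate r = 22.5%/12 = 1.875% = 0.01875.
Each month: B ← B·(1+r) − $153.00.
Month 1: interest $57.94; balance after payment $2,994.94.
Month 2: interest $56.16; balance after payment $2,898.09.
Month 3: interest $54.34; balance after payment $2,799.43.
Month 4: interest $52.49; balance after payment $2,698.92.
Month 5: interest $50.60; balance after payment $2,596.53.
Month 6: interest $48.68; balance after payment $2,492.21.
Month 7: interest $46.73; balance after payment $2,385.94.

$2,385.94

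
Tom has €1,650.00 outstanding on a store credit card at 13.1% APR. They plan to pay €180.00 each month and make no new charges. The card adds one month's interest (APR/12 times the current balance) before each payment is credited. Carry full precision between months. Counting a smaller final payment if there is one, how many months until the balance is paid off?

10 payments

Monthly rate r = 13.1%/12 = 1.09167% = 0.0109167.
Recurrence: B ← B·(1+r) − €180.00.
Month 1: interest €18.01; balance after payment €1,488.01.
Month 2: interest €16.24; balance after payment €1,324.26.
Closed form: n = −ln(1 − rB₀/P)/ln(1+r) = −ln(0.89993)/ln(1.01092) ≈ 9.711, so the balance reaches zero during payment 10.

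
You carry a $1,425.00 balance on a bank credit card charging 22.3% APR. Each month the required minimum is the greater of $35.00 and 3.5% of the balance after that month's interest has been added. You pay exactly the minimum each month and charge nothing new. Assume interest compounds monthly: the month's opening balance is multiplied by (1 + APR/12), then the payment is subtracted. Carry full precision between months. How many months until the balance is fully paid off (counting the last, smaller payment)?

Monthly rate r = 22.3%/12 = 1.85833% = 0.0185833.
While 3.5% of the post-interest balance exceeds $35.00, each month B ← (B·(1+r))·(1 − 0.035), i.e. B shrinks by the factor (1+r)·0.965 = 0.98293.
This holds for months 1–22. Entering month 23 the balance is $975.75; 3.5% of the post-interest balance is now below $35.00, so the flat $35.00 minimum applies from here.
From month 23 a fixed $35.00 at rate r clears $975.75 in 40 more payments. Total: 22 + 40 = 62 months.

62 months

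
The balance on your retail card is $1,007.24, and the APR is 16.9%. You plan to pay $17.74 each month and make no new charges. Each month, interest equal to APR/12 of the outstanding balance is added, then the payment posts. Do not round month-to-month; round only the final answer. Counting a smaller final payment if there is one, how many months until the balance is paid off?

115 payments

Monthly rate r = 16.9%/12 = 1.40833% = 0.0140833.
Recurrence: B ← B·(1+r) − $17.74.
Month 1: interest $14.19; balance after payment $1,003.69.
Month 2: interest $14.14; balance after payment $1,000.08.
Closed form: n = −ln(1 − rB₀/P)/ln(1+r) = −ln(0.20038)/ln(1.01408) ≈ 114.947, so the balance reaches zero during payment 115.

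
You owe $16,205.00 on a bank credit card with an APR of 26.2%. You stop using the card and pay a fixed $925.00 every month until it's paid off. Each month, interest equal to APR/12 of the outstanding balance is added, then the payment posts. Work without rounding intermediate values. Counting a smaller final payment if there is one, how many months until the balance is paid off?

Monthly rate r = 26.2%/12 = 2.18333% = 0.0218333.
Recurrence: B ← B·(1+r) − $925.00.
Month 1: interest $353.81; balance after payment $15,633.81.
Month 2: interest $341.34; balance after payment $15,050.15.
Closed form: n = −ln(1 − rB₀/P)/ln(1+r) = −ln(0.6175)/ln(1.02183) ≈ 22.320, so the balance reaches zero during payment 23.

23 payments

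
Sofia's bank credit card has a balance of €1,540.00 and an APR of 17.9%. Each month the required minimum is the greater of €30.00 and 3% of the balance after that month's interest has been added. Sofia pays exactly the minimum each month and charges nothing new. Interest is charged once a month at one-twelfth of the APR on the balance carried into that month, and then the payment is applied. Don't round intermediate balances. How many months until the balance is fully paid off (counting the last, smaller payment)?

74 months

Monthly rate r = 17.9%/12 = 1.49167% = 0.0149167.
While 3% of the post-interest balance exceeds €30.00, each month B ← (B·(1+r))·(1 − 0.03), i.e. B shrinks by the factor (1+r)·0.97 = 0.98447.
This holds for months 1–29. Entering month 30 the balance is €978.10; 3% of the post-interest balance is now below €30.00, so the flat €30.00 minimum applies from here.
From month 30 a fixed €30.00 at rate r clears €978.10 in 45 more payments. Total: 29 + 45 = 74 months.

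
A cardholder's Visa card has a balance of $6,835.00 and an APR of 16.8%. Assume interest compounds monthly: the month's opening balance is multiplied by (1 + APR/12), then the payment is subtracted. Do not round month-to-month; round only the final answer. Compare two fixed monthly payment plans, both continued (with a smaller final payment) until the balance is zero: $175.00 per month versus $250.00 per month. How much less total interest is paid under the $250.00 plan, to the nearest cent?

Monthly rate r = 16.8%/12 = 1.4% = 0.014.
At $175.00/mo: n = ⌈−ln(1 − rB₀/P)/ln(1+r)⌉ = 57 payments (last $161.95); total interest = total paid − $6,835.00 = $3,126.95.
At $250.00/mo: 35 payments (last $176.56); total interest $1,841.56.
Interest saved = $3,126.95 − $1,841.56 = $1,285.39.

$1,285.39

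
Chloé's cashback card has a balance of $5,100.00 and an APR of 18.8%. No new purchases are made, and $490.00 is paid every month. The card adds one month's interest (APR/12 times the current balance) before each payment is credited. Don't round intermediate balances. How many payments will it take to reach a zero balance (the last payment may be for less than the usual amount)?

12 payments

Monthly rate r = 18.8%/12 = 1.56667% = 0.0156667.
Recurrence: B ← B·(1+r) − $490.00.
Month 1: interest $79.90; balance after payment $4,689.90.
Month 2: interest $73.48; balance after payment $4,273.38.
Closed form: n = −ln(1 − rB₀/P)/ln(1+r) = −ln(0.83694)/ln(1.01567) ≈ 11.451, so the balance reaches zero during payment 12.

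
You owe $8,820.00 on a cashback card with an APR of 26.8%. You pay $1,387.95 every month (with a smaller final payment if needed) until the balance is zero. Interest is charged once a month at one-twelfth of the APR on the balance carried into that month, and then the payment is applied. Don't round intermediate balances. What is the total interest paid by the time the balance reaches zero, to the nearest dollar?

Monthly rate r = 26.8%/12 = 2.23333% = 0.0223333.
Payoff takes n = ⌈−ln(1 − rB₀/P)/ln(1+r)⌉ = ⌈6.930⌉ = 7 payments; the last is $1,291.33.
Total paid = 6·$1,387.95 + $1,291.33 = $9,619.03.
Total interest = total paid − principal = $9,619.03 − $8,820.00 = $799.03.

$799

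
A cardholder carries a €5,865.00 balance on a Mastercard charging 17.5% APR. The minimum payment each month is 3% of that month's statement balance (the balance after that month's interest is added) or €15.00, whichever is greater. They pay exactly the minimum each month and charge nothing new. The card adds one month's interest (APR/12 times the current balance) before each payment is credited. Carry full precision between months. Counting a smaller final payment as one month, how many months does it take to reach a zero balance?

Monthly rate r = 17.5%/12 = 1.45833% = 0.0145833.
While 3% of the post-interest balance exceeds €15.00, each month B ← (B·(1+r))·(1 − 0.03), i.e. B shrinks by the factor (1+r)·0.97 = 0.98415.
This holds for months 1–155. Entering month 156 the balance is €492.59; 3% of the post-interest balance is now below €15.00, so the flat €15.00 minimum applies from here.
From month 156 a fixed €15.00 at rate r clears €492.59 in 46 more payments. Total: 155 + 46 = 201 months.

201 months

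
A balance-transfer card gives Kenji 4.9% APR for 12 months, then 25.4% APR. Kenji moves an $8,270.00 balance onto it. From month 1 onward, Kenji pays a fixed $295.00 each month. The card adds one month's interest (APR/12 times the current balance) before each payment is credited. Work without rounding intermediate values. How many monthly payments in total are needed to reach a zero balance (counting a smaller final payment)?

34 payments

Promo months 1–12 at r₀ = 4.9%/12 = 0.00408333; months 13+ at r₁ = 25.4%/12 = 0.0211667.
After month 12: iterate B ← B·(1+r₀) − $295.00 for 12 months → $5,063.86.
Then at r₁ with $295.00/mo: n₂ = −ln(1 − r₁·B/P)/ln(1+r₁) ≈ 21.56 → 22 more payments.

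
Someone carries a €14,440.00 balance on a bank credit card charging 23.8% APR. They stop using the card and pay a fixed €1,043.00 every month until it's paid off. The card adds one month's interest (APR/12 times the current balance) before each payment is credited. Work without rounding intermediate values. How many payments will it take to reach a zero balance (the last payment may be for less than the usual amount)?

Monthly rate r = 23.8%/12 = 1.98333% = 0.0198333.
Recurrence: B ← B·(1+r) − €1,043.00.
Month 1: interest €286.39; balance after payment €13,683.39.
Month 2: interest €271.39; balance after payment €12,911.78.
Closed form: n = −ln(1 − rB₀/P)/ln(1+r) = −ln(0.72541)/ln(1.01983) ≈ 16.346, so the balance reaches zero during payment 17.

17 payments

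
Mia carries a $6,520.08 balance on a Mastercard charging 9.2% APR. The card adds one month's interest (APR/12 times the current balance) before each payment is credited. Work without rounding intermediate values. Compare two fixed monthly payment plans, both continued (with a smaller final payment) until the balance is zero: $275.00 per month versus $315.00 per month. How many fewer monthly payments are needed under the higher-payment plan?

4 fewer payments

Monthly rate r = 9.2%/12 = 0.766667% = 0.00766667.
At $275.00/mo: n = ⌈−ln(1 − rB₀/P)/ln(1+r)⌉ = 27 payments (last $73.70); total interest = total paid − $6,520.08 = $703.62.
At $315.00/mo: 23 payments (last $197.08); total interest $607.00.
Payments saved = 27 − 23 = 4.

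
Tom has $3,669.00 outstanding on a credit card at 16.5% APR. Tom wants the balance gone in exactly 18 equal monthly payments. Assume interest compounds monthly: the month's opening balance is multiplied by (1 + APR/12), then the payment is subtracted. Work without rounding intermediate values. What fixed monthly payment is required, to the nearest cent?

Monthly rate r = 16.5%/12 = 1.375% = 0.01375.
Level-payment amortization: P = B₀·r / (1 − (1+r)^(−n)) = 3669.00·0.01375 / (1 − 1.01375^(−18)).
Denominator 1 − (1+r)^(−18) = 0.217932227.
P = 50.4487 / 0.217932227 ≈ 231.49.

$231.49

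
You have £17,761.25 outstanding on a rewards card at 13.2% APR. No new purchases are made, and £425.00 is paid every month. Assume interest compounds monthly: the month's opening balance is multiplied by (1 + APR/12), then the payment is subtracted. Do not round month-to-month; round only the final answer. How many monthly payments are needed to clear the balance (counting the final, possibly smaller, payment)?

57 months

Monthly rate r = 13.2%/12 = 1.1% = 0.011.
Recurrence: B ← B·(1+r) − £425.00.
Month 1: interest £195.37; balance after payment £17,531.62.
Month 2: interest £192.85; balance after payment £17,299.47.
Closed form: n = −ln(1 − rB₀/P)/ln(1+r) = −ln(0.5403)/ln(1.011) ≈ 56.274, so the balance reaches zero during payment 57.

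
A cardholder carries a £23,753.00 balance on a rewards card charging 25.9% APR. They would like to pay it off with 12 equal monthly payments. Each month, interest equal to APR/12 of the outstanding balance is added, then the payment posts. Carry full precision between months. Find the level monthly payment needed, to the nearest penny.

£2,267.97

Monthly rate r = 25.9%/12 = 2.15833% = 0.0215833.
Level-payment amortization: P = B₀·r / (1 − (1+r)^(−n)) = 23753.00·0.0215833 / (1 − 1.02158^(−12)).
Denominator 1 − (1+r)^(−12) = 0.226047314.
P = 512.669 / 0.226047314 ≈ 2267.97.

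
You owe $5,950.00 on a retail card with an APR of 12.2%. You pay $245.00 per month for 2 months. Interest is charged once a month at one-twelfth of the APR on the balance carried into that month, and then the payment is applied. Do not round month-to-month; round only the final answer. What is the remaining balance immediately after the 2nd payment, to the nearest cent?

Monthly rate r = 12.2%/12 = 1.01667% = 0.0101667.
Each month: B ← B·(1+r) − $245.00.
Month 1: interest $60.49; balance after payment $5,765.49.
Month 2: interest $58.62; balance after payment $5,579.11.

$5,579.11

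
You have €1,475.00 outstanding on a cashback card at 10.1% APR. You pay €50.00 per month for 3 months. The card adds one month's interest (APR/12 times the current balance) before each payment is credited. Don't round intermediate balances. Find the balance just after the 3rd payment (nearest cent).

€1,361.29

Monthly rate r = 10.1%/12 = 0.841667% = 0.00841667.
Each month: B ← B·(1+r) − €50.00.
Month 1: interest €12.41; balance after payment €1,437.41.
Month 2: interest €12.10; balance after payment €1,399.51.
Month 3: interest €11.78; balance after payment €1,361.29.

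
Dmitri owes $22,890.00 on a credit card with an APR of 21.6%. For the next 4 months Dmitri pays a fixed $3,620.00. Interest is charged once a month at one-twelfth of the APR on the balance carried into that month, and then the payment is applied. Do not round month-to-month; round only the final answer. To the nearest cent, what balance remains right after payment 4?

$9,707.44

Monthly rate r = 21.6%/12 = 1.8% = 0.018.
Each month: B ← B·(1+r) − $3,620.00.
Month 1: interest $412.02; balance after payment $19,682.02.
Month 2: interest $354.28; balance after payment $16,416.30.
Month 3: interest $295.49; balance after payment $13,091.79.
Month 4: interest $235.65; balance after payment $9,707.44.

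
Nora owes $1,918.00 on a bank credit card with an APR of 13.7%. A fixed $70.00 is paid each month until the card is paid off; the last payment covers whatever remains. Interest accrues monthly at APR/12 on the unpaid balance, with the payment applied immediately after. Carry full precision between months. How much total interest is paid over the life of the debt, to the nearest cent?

Monthly rate r = 13.7%/12 = 1.14167% = 0.0114167.
Payoff takes n = ⌈−ln(1 − rB₀/P)/ln(1+r)⌉ = ⌈33.047⌉ = 34 payments; the last is $3.34.
Total paid = 33·$70.00 + $3.34 = $2,313.34.
Total interest = total paid − principal = $2,313.34 − $1,918.00 = $395.34.

$395.34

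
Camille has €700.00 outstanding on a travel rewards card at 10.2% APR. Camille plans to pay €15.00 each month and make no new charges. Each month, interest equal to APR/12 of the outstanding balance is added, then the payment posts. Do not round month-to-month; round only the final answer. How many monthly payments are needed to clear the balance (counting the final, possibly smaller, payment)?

Monthly rate r = 10.2%/12 = 0.85% = 0.0085.
Recurrence: B ← B·(1+r) − €15.00.
Month 1: interest €5.95; balance after payment €690.95.
Month 2: interest €5.87; balance after payment €681.82.
Closed form: n = −ln(1 − rB₀/P)/ln(1+r) = −ln(0.60333)/ln(1.0085) ≈ 59.698, so the balance reaches zero during payment 60.

60 payments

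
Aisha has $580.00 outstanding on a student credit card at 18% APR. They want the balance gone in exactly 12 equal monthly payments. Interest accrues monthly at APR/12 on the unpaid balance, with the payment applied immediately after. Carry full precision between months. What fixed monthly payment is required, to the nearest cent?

Monthly rate r = 18%/12 = 1.5% = 0.015.
Level-payment amortization: P = B₀·r / (1 − (1+r)^(−n)) = 580.00·0.015 / (1 − 1.015^(−12)).
Denominator 1 − (1+r)^(−12) = 0.163612578.
P = 8.7 / 0.163612578 ≈ 53.17.

$53.17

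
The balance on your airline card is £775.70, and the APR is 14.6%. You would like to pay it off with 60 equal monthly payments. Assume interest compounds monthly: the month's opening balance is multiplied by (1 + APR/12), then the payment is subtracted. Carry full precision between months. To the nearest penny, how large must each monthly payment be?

Monthly rate r = 14.6%/12 = 1.21667% = 0.0121667.
Level-payment amortization: P = B₀·r / (1 − (1+r)^(−n)) = 775.70·0.0121667 / (1 − 1.01217^(−60)).
Denominator 1 − (1+r)^(−60) = 0.515963451.
P = 9.43768 / 0.515963451 ≈ 18.29.

£18.29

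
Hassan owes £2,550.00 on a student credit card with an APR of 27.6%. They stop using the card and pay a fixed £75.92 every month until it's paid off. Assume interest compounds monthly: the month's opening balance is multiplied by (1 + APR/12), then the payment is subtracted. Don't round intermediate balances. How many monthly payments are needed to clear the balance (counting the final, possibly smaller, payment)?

66 payments

Monthly rate r = 27.6%/12 = 2.3% = 0.023.
Recurrence: B ← B·(1+r) − £75.92.
Month 1: interest £58.65; balance after payment £2,532.73.
Month 2: interest £58.25; balance after payment £2,515.06.
Closed form: n = −ln(1 − rB₀/P)/ln(1+r) = −ln(0.22748)/ln(1.023) ≈ 65.116, so the balance reaches zero during payment 66.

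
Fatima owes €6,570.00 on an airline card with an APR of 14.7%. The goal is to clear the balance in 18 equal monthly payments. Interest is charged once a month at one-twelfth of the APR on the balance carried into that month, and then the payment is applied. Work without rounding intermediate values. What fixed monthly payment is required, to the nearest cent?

Monthly rate r = 14.7%/12 = 1.225% = 0.01225.
Level-payment amortization: P = B₀·r / (1 − (1+r)^(−n)) = 6570.00·0.01225 / (1 − 1.01225^(−18)).
Denominator 1 − (1+r)^(−18) = 0.196807098.
P = 80.4825 / 0.196807098 ≈ 408.94.

€408.94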